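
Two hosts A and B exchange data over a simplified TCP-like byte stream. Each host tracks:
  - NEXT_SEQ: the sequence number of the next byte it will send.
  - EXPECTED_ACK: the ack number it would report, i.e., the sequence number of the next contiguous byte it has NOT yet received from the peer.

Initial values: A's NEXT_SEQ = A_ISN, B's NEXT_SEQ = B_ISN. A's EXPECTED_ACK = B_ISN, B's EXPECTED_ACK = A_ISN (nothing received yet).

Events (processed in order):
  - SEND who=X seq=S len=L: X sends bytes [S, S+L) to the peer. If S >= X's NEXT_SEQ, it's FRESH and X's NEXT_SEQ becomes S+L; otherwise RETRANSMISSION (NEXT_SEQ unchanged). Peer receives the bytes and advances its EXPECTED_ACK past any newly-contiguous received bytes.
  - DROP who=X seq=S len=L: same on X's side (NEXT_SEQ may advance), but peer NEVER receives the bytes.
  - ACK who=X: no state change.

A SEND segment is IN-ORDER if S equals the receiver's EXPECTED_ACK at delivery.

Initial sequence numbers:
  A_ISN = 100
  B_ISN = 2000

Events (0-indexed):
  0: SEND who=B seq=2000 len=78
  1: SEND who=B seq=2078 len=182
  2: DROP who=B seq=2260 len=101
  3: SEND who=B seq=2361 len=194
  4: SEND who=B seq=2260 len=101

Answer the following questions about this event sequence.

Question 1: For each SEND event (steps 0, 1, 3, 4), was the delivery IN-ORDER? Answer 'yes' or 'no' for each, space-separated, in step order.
Step 0: SEND seq=2000 -> in-order
Step 1: SEND seq=2078 -> in-order
Step 3: SEND seq=2361 -> out-of-order
Step 4: SEND seq=2260 -> in-order

Answer: yes yes no yes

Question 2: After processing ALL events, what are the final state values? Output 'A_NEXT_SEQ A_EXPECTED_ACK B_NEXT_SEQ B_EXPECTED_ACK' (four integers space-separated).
Answer: 100 2555 2555 100

Derivation:
After event 0: A_seq=100 A_ack=2078 B_seq=2078 B_ack=100
After event 1: A_seq=100 A_ack=2260 B_seq=2260 B_ack=100
After event 2: A_seq=100 A_ack=2260 B_seq=2361 B_ack=100
After event 3: A_seq=100 A_ack=2260 B_seq=2555 B_ack=100
After event 4: A_seq=100 A_ack=2555 B_seq=2555 B_ack=100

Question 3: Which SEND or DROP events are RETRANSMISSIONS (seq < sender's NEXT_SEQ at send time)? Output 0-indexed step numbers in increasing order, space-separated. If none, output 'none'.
Step 0: SEND seq=2000 -> fresh
Step 1: SEND seq=2078 -> fresh
Step 2: DROP seq=2260 -> fresh
Step 3: SEND seq=2361 -> fresh
Step 4: SEND seq=2260 -> retransmit

Answer: 4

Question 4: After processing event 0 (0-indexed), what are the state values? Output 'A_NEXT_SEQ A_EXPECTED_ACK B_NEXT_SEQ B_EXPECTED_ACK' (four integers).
After event 0: A_seq=100 A_ack=2078 B_seq=2078 B_ack=100

100 2078 2078 100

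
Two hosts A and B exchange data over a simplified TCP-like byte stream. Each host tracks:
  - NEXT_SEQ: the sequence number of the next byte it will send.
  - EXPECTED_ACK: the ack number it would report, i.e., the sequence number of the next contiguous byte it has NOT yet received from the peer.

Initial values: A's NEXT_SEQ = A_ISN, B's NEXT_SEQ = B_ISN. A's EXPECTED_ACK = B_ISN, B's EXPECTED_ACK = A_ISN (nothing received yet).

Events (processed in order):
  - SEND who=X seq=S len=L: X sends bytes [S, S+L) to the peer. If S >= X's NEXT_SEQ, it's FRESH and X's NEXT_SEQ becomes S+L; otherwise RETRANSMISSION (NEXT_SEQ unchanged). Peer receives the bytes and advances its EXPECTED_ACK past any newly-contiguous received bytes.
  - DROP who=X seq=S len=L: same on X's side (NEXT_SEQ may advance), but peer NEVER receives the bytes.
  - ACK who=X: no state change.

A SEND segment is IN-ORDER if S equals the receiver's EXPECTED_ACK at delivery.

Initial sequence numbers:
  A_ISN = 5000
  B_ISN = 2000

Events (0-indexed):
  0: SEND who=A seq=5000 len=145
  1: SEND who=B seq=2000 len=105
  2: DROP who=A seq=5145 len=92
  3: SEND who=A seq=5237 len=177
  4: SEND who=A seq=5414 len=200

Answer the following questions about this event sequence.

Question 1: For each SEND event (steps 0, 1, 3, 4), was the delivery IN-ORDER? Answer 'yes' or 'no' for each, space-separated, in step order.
Answer: yes yes no no

Derivation:
Step 0: SEND seq=5000 -> in-order
Step 1: SEND seq=2000 -> in-order
Step 3: SEND seq=5237 -> out-of-order
Step 4: SEND seq=5414 -> out-of-order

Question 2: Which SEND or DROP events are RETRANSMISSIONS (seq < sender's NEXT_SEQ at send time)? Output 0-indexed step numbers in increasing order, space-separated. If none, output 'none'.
Answer: none

Derivation:
Step 0: SEND seq=5000 -> fresh
Step 1: SEND seq=2000 -> fresh
Step 2: DROP seq=5145 -> fresh
Step 3: SEND seq=5237 -> fresh
Step 4: SEND seq=5414 -> fresh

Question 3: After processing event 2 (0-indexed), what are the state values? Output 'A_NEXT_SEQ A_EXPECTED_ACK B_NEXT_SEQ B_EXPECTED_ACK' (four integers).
After event 0: A_seq=5145 A_ack=2000 B_seq=2000 B_ack=5145
After event 1: A_seq=5145 A_ack=2105 B_seq=2105 B_ack=5145
After event 2: A_seq=5237 A_ack=2105 B_seq=2105 B_ack=5145

5237 2105 2105 5145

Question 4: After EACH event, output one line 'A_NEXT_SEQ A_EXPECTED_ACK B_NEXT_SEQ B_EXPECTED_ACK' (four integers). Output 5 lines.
5145 2000 2000 5145
5145 2105 2105 5145
5237 2105 2105 5145
5414 2105 2105 5145
5614 2105 2105 5145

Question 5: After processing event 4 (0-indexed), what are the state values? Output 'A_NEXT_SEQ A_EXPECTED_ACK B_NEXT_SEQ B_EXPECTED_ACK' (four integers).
After event 0: A_seq=5145 A_ack=2000 B_seq=2000 B_ack=5145
After event 1: A_seq=5145 A_ack=2105 B_seq=2105 B_ack=5145
After event 2: A_seq=5237 A_ack=2105 B_seq=2105 B_ack=5145
After event 3: A_seq=5414 A_ack=2105 B_seq=2105 B_ack=5145
After event 4: A_seq=5614 A_ack=2105 B_seq=2105 B_ack=5145

5614 2105 2105 5145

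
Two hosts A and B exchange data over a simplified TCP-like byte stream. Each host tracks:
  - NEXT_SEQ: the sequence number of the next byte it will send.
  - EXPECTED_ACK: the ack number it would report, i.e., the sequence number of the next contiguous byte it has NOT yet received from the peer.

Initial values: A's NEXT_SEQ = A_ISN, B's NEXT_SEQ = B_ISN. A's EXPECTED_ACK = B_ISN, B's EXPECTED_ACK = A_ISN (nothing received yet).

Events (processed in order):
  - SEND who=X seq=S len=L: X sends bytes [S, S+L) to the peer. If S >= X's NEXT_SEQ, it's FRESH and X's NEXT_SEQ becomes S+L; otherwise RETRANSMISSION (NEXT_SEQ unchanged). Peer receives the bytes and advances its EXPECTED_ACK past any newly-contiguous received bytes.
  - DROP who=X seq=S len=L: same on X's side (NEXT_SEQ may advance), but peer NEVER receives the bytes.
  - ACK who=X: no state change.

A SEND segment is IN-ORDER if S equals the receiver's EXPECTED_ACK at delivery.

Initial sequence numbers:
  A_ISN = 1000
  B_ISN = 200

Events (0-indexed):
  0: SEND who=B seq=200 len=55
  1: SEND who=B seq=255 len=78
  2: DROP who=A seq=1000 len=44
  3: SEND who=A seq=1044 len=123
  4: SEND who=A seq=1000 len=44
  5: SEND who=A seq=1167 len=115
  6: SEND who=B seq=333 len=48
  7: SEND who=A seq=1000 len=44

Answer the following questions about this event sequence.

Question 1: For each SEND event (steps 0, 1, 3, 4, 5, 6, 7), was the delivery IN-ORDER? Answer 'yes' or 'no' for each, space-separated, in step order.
Step 0: SEND seq=200 -> in-order
Step 1: SEND seq=255 -> in-order
Step 3: SEND seq=1044 -> out-of-order
Step 4: SEND seq=1000 -> in-order
Step 5: SEND seq=1167 -> in-order
Step 6: SEND seq=333 -> in-order
Step 7: SEND seq=1000 -> out-of-order

Answer: yes yes no yes yes yes no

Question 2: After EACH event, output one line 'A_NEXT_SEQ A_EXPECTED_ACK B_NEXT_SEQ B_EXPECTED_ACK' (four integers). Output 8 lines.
1000 255 255 1000
1000 333 333 1000
1044 333 333 1000
1167 333 333 1000
1167 333 333 1167
1282 333 333 1282
1282 381 381 1282
1282 381 381 1282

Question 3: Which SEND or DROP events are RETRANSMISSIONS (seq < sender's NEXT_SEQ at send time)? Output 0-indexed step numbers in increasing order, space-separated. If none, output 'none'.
Answer: 4 7

Derivation:
Step 0: SEND seq=200 -> fresh
Step 1: SEND seq=255 -> fresh
Step 2: DROP seq=1000 -> fresh
Step 3: SEND seq=1044 -> fresh
Step 4: SEND seq=1000 -> retransmit
Step 5: SEND seq=1167 -> fresh
Step 6: SEND seq=333 -> fresh
Step 7: SEND seq=1000 -> retransmit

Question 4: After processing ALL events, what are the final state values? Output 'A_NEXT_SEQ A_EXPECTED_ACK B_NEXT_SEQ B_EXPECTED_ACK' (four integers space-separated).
After event 0: A_seq=1000 A_ack=255 B_seq=255 B_ack=1000
After event 1: A_seq=1000 A_ack=333 B_seq=333 B_ack=1000
After event 2: A_seq=1044 A_ack=333 B_seq=333 B_ack=1000
After event 3: A_seq=1167 A_ack=333 B_seq=333 B_ack=1000
After event 4: A_seq=1167 A_ack=333 B_seq=333 B_ack=1167
After event 5: A_seq=1282 A_ack=333 B_seq=333 B_ack=1282
After event 6: A_seq=1282 A_ack=381 B_seq=381 B_ack=1282
After event 7: A_seq=1282 A_ack=381 B_seq=381 B_ack=1282

Answer: 1282 381 381 1282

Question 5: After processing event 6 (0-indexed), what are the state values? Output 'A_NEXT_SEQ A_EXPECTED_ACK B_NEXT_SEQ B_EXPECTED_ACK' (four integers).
After event 0: A_seq=1000 A_ack=255 B_seq=255 B_ack=1000
After event 1: A_seq=1000 A_ack=333 B_seq=333 B_ack=1000
After event 2: A_seq=1044 A_ack=333 B_seq=333 B_ack=1000
After event 3: A_seq=1167 A_ack=333 B_seq=333 B_ack=1000
After event 4: A_seq=1167 A_ack=333 B_seq=333 B_ack=1167
After event 5: A_seq=1282 A_ack=333 B_seq=333 B_ack=1282
After event 6: A_seq=1282 A_ack=381 B_seq=381 B_ack=1282

1282 381 381 1282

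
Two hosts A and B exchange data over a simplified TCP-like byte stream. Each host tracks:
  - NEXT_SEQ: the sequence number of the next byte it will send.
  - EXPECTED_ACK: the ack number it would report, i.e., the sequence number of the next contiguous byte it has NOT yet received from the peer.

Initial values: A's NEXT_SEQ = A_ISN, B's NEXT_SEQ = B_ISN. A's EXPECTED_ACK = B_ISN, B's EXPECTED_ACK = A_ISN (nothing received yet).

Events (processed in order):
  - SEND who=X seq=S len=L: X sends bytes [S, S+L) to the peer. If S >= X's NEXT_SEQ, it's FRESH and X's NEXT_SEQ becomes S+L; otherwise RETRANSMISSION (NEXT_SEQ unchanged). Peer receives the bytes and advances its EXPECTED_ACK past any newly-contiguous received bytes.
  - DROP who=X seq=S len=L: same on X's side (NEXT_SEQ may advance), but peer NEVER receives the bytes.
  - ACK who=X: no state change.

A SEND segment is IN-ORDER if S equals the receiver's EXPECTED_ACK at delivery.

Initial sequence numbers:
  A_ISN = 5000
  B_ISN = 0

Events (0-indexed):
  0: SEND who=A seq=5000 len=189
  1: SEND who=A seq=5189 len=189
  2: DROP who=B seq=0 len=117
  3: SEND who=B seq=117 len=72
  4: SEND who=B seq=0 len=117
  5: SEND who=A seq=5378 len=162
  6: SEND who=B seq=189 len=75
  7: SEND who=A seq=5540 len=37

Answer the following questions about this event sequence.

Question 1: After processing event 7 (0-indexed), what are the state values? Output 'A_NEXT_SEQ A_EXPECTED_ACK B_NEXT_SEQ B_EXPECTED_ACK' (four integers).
After event 0: A_seq=5189 A_ack=0 B_seq=0 B_ack=5189
After event 1: A_seq=5378 A_ack=0 B_seq=0 B_ack=5378
After event 2: A_seq=5378 A_ack=0 B_seq=117 B_ack=5378
After event 3: A_seq=5378 A_ack=0 B_seq=189 B_ack=5378
After event 4: A_seq=5378 A_ack=189 B_seq=189 B_ack=5378
After event 5: A_seq=5540 A_ack=189 B_seq=189 B_ack=5540
After event 6: A_seq=5540 A_ack=264 B_seq=264 B_ack=5540
After event 7: A_seq=5577 A_ack=264 B_seq=264 B_ack=5577

5577 264 264 5577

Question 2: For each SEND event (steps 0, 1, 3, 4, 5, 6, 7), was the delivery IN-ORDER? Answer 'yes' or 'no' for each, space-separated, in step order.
Answer: yes yes no yes yes yes yes

Derivation:
Step 0: SEND seq=5000 -> in-order
Step 1: SEND seq=5189 -> in-order
Step 3: SEND seq=117 -> out-of-order
Step 4: SEND seq=0 -> in-order
Step 5: SEND seq=5378 -> in-order
Step 6: SEND seq=189 -> in-order
Step 7: SEND seq=5540 -> in-order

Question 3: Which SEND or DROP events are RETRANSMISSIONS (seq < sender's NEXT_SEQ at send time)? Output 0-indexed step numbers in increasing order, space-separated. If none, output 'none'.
Answer: 4

Derivation:
Step 0: SEND seq=5000 -> fresh
Step 1: SEND seq=5189 -> fresh
Step 2: DROP seq=0 -> fresh
Step 3: SEND seq=117 -> fresh
Step 4: SEND seq=0 -> retransmit
Step 5: SEND seq=5378 -> fresh
Step 6: SEND seq=189 -> fresh
Step 7: SEND seq=5540 -> fresh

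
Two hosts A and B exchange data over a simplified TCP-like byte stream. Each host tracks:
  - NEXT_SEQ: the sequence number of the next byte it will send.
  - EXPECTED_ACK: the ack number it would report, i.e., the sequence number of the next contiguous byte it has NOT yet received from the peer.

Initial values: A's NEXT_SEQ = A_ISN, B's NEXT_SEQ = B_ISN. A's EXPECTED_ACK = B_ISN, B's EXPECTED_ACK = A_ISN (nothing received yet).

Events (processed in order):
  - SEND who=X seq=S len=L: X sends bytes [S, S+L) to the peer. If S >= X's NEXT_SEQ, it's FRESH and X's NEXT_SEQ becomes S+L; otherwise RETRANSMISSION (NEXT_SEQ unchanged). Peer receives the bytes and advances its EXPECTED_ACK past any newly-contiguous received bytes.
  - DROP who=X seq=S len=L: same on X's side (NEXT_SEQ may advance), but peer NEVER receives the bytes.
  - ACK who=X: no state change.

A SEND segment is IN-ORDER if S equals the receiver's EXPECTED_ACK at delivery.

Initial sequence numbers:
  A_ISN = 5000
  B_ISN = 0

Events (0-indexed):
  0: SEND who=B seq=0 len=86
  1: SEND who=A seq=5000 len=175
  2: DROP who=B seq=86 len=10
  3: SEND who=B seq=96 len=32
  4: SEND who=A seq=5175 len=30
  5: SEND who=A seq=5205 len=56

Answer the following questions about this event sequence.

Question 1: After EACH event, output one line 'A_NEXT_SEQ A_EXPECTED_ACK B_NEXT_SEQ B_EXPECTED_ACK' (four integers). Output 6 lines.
5000 86 86 5000
5175 86 86 5175
5175 86 96 5175
5175 86 128 5175
5205 86 128 5205
5261 86 128 5261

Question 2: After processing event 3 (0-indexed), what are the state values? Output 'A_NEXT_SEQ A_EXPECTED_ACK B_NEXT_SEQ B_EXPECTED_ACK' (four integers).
After event 0: A_seq=5000 A_ack=86 B_seq=86 B_ack=5000
After event 1: A_seq=5175 A_ack=86 B_seq=86 B_ack=5175
After event 2: A_seq=5175 A_ack=86 B_seq=96 B_ack=5175
After event 3: A_seq=5175 A_ack=86 B_seq=128 B_ack=5175

5175 86 128 5175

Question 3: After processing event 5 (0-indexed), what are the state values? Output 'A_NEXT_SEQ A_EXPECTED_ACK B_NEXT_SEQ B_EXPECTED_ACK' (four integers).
After event 0: A_seq=5000 A_ack=86 B_seq=86 B_ack=5000
After event 1: A_seq=5175 A_ack=86 B_seq=86 B_ack=5175
After event 2: A_seq=5175 A_ack=86 B_seq=96 B_ack=5175
After event 3: A_seq=5175 A_ack=86 B_seq=128 B_ack=5175
After event 4: A_seq=5205 A_ack=86 B_seq=128 B_ack=5205
After event 5: A_seq=5261 A_ack=86 B_seq=128 B_ack=5261

5261 86 128 5261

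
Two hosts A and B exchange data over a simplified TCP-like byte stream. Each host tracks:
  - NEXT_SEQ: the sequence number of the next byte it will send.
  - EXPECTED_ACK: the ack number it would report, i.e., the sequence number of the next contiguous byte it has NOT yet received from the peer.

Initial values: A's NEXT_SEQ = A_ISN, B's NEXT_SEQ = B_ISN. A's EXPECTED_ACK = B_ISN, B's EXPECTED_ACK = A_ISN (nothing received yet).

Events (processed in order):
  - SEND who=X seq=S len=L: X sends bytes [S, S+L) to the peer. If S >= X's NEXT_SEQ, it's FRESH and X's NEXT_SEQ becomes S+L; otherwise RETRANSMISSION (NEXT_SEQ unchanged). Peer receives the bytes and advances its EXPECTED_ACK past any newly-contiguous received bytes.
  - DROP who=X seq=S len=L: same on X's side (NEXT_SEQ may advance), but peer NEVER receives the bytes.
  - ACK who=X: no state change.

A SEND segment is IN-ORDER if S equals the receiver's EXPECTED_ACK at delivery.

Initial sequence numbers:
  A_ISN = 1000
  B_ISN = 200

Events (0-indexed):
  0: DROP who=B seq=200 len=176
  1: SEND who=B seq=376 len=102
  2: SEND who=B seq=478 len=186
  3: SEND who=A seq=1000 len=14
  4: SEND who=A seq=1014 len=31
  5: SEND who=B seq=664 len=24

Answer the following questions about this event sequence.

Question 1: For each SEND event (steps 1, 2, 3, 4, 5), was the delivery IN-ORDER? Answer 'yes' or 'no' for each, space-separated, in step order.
Step 1: SEND seq=376 -> out-of-order
Step 2: SEND seq=478 -> out-of-order
Step 3: SEND seq=1000 -> in-order
Step 4: SEND seq=1014 -> in-order
Step 5: SEND seq=664 -> out-of-order

Answer: no no yes yes no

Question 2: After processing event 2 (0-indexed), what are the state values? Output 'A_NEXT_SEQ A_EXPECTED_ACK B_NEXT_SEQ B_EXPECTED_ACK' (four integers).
After event 0: A_seq=1000 A_ack=200 B_seq=376 B_ack=1000
After event 1: A_seq=1000 A_ack=200 B_seq=478 B_ack=1000
After event 2: A_seq=1000 A_ack=200 B_seq=664 B_ack=1000

1000 200 664 1000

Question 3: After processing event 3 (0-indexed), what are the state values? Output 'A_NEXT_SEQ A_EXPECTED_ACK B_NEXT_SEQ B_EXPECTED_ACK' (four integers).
After event 0: A_seq=1000 A_ack=200 B_seq=376 B_ack=1000
After event 1: A_seq=1000 A_ack=200 B_seq=478 B_ack=1000
After event 2: A_seq=1000 A_ack=200 B_seq=664 B_ack=1000
After event 3: A_seq=1014 A_ack=200 B_seq=664 B_ack=1014

1014 200 664 1014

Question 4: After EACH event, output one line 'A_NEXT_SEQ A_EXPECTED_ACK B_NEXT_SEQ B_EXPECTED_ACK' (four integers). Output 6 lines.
1000 200 376 1000
1000 200 478 1000
1000 200 664 1000
1014 200 664 1014
1045 200 664 1045
1045 200 688 1045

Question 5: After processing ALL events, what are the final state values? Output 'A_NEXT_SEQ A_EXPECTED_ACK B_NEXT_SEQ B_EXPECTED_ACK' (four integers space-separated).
After event 0: A_seq=1000 A_ack=200 B_seq=376 B_ack=1000
After event 1: A_seq=1000 A_ack=200 B_seq=478 B_ack=1000
After event 2: A_seq=1000 A_ack=200 B_seq=664 B_ack=1000
After event 3: A_seq=1014 A_ack=200 B_seq=664 B_ack=1014
After event 4: A_seq=1045 A_ack=200 B_seq=664 B_ack=1045
After event 5: A_seq=1045 A_ack=200 B_seq=688 B_ack=1045

Answer: 1045 200 688 1045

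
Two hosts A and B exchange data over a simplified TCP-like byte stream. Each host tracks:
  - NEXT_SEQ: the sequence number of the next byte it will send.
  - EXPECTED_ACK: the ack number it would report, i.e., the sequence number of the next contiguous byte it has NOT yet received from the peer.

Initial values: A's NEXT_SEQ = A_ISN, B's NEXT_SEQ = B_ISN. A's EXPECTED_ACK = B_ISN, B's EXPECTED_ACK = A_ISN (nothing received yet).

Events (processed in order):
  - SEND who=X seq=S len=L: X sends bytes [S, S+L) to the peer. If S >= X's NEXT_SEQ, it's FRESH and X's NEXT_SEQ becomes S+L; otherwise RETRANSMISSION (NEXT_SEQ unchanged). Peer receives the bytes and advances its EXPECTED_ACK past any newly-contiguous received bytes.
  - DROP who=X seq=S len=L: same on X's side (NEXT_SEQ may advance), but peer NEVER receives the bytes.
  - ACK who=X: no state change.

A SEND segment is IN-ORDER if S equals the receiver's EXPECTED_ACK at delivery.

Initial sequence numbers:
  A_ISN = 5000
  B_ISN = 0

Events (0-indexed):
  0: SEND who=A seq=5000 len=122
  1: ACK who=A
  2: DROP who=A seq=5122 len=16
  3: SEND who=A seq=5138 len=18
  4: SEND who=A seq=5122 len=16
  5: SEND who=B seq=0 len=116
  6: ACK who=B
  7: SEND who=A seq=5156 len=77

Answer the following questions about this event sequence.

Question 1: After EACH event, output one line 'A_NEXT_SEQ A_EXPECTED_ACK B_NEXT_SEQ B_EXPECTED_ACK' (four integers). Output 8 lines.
5122 0 0 5122
5122 0 0 5122
5138 0 0 5122
5156 0 0 5122
5156 0 0 5156
5156 116 116 5156
5156 116 116 5156
5233 116 116 5233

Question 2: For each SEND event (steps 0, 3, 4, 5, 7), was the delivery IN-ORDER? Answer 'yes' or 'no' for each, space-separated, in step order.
Answer: yes no yes yes yes

Derivation:
Step 0: SEND seq=5000 -> in-order
Step 3: SEND seq=5138 -> out-of-order
Step 4: SEND seq=5122 -> in-order
Step 5: SEND seq=0 -> in-order
Step 7: SEND seq=5156 -> in-order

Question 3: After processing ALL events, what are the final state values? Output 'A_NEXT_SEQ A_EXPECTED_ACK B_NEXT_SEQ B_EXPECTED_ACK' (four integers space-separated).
After event 0: A_seq=5122 A_ack=0 B_seq=0 B_ack=5122
After event 1: A_seq=5122 A_ack=0 B_seq=0 B_ack=5122
After event 2: A_seq=5138 A_ack=0 B_seq=0 B_ack=5122
After event 3: A_seq=5156 A_ack=0 B_seq=0 B_ack=5122
After event 4: A_seq=5156 A_ack=0 B_seq=0 B_ack=5156
After event 5: A_seq=5156 A_ack=116 B_seq=116 B_ack=5156
After event 6: A_seq=5156 A_ack=116 B_seq=116 B_ack=5156
After event 7: A_seq=5233 A_ack=116 B_seq=116 B_ack=5233

Answer: 5233 116 116 5233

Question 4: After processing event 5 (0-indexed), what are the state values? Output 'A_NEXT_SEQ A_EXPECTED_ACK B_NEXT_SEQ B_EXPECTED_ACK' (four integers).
After event 0: A_seq=5122 A_ack=0 B_seq=0 B_ack=5122
After event 1: A_seq=5122 A_ack=0 B_seq=0 B_ack=5122
After event 2: A_seq=5138 A_ack=0 B_seq=0 B_ack=5122
After event 3: A_seq=5156 A_ack=0 B_seq=0 B_ack=5122
After event 4: A_seq=5156 A_ack=0 B_seq=0 B_ack=5156
After event 5: A_seq=5156 A_ack=116 B_seq=116 B_ack=5156

5156 116 116 5156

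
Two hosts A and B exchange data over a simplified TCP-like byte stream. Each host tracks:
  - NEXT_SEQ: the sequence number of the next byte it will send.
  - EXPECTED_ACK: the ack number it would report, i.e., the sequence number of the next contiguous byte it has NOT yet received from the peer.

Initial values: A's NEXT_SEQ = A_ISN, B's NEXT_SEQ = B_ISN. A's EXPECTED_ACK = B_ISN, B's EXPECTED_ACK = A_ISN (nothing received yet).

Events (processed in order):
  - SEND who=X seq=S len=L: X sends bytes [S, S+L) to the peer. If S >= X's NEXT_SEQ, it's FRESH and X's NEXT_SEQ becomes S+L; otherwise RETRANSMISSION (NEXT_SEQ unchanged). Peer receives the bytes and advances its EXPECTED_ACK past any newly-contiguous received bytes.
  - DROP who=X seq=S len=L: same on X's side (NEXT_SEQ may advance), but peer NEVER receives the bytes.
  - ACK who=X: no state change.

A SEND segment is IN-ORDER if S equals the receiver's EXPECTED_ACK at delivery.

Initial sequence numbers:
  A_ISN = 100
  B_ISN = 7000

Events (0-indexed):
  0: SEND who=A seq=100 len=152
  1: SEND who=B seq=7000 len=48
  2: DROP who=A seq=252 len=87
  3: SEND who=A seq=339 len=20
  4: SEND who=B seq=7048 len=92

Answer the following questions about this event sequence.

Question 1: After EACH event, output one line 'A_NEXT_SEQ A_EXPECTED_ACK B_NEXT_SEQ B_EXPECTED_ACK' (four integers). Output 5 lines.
252 7000 7000 252
252 7048 7048 252
339 7048 7048 252
359 7048 7048 252
359 7140 7140 252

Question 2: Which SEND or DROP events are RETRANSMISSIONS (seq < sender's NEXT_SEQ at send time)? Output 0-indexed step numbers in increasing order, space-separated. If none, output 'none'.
Answer: none

Derivation:
Step 0: SEND seq=100 -> fresh
Step 1: SEND seq=7000 -> fresh
Step 2: DROP seq=252 -> fresh
Step 3: SEND seq=339 -> fresh
Step 4: SEND seq=7048 -> fresh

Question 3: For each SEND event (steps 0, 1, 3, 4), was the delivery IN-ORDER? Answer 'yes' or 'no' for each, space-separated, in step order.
Answer: yes yes no yes

Derivation:
Step 0: SEND seq=100 -> in-order
Step 1: SEND seq=7000 -> in-order
Step 3: SEND seq=339 -> out-of-order
Step 4: SEND seq=7048 -> in-order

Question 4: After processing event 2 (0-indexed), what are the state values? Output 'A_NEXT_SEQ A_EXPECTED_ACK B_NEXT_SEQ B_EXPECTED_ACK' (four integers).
After event 0: A_seq=252 A_ack=7000 B_seq=7000 B_ack=252
After event 1: A_seq=252 A_ack=7048 B_seq=7048 B_ack=252
After event 2: A_seq=339 A_ack=7048 B_seq=7048 B_ack=252

339 7048 7048 252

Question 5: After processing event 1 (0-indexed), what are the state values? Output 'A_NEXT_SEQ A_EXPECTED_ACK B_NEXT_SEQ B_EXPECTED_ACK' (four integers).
After event 0: A_seq=252 A_ack=7000 B_seq=7000 B_ack=252
After event 1: A_seq=252 A_ack=7048 B_seq=7048 B_ack=252

252 7048 7048 252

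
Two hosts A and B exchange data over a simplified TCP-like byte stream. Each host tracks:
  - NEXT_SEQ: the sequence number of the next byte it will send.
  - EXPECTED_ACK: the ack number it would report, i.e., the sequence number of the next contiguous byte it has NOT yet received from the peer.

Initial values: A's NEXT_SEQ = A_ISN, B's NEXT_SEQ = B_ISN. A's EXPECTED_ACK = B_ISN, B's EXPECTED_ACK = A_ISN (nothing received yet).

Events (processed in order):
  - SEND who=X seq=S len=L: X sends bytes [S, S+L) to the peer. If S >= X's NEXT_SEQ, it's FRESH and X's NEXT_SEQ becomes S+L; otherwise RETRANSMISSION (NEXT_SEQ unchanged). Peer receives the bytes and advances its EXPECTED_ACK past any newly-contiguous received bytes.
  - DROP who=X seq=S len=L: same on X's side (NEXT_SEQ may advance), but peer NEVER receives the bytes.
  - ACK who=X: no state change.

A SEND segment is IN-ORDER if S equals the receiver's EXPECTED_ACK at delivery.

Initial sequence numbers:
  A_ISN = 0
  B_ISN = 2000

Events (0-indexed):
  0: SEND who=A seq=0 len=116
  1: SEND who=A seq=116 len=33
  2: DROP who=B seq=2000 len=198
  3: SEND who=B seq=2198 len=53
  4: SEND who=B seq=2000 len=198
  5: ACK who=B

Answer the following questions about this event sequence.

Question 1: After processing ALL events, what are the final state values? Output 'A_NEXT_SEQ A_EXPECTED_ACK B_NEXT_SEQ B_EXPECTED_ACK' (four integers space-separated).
After event 0: A_seq=116 A_ack=2000 B_seq=2000 B_ack=116
After event 1: A_seq=149 A_ack=2000 B_seq=2000 B_ack=149
After event 2: A_seq=149 A_ack=2000 B_seq=2198 B_ack=149
After event 3: A_seq=149 A_ack=2000 B_seq=2251 B_ack=149
After event 4: A_seq=149 A_ack=2251 B_seq=2251 B_ack=149
After event 5: A_seq=149 A_ack=2251 B_seq=2251 B_ack=149

Answer: 149 2251 2251 149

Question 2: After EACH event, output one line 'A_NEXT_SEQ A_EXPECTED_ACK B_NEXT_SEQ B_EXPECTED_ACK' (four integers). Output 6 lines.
116 2000 2000 116
149 2000 2000 149
149 2000 2198 149
149 2000 2251 149
149 2251 2251 149
149 2251 2251 149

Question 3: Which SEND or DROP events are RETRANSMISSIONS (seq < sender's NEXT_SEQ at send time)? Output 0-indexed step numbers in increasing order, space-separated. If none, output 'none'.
Answer: 4

Derivation:
Step 0: SEND seq=0 -> fresh
Step 1: SEND seq=116 -> fresh
Step 2: DROP seq=2000 -> fresh
Step 3: SEND seq=2198 -> fresh
Step 4: SEND seq=2000 -> retransmit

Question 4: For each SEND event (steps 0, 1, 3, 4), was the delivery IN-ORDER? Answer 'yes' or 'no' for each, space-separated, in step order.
Step 0: SEND seq=0 -> in-order
Step 1: SEND seq=116 -> in-order
Step 3: SEND seq=2198 -> out-of-order
Step 4: SEND seq=2000 -> in-order

Answer: yes yes no yes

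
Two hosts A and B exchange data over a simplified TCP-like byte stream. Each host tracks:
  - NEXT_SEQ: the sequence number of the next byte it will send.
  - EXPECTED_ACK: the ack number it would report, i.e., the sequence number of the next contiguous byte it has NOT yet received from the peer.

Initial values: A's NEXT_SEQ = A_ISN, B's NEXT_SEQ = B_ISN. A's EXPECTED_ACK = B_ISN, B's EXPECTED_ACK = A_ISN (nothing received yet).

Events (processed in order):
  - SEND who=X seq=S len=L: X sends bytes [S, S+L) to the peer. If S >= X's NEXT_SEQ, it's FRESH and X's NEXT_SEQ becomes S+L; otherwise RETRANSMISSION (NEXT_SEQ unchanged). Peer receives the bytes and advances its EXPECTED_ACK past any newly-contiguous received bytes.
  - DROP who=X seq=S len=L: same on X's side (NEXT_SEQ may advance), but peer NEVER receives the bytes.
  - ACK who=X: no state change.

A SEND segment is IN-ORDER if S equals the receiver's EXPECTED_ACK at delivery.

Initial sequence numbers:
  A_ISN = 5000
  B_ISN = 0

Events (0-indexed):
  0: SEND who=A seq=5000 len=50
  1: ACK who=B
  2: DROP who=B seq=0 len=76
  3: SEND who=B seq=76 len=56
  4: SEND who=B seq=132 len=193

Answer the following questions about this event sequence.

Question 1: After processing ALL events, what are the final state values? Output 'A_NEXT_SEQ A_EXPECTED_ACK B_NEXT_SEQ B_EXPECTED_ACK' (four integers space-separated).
Answer: 5050 0 325 5050

Derivation:
After event 0: A_seq=5050 A_ack=0 B_seq=0 B_ack=5050
After event 1: A_seq=5050 A_ack=0 B_seq=0 B_ack=5050
After event 2: A_seq=5050 A_ack=0 B_seq=76 B_ack=5050
After event 3: A_seq=5050 A_ack=0 B_seq=132 B_ack=5050
After event 4: A_seq=5050 A_ack=0 B_seq=325 B_ack=5050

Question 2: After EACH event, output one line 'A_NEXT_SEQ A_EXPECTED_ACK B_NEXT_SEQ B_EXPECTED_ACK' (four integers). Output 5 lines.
5050 0 0 5050
5050 0 0 5050
5050 0 76 5050
5050 0 132 5050
5050 0 325 5050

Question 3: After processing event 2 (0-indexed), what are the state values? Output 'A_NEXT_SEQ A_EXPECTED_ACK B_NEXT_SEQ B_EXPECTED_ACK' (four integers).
After event 0: A_seq=5050 A_ack=0 B_seq=0 B_ack=5050
After event 1: A_seq=5050 A_ack=0 B_seq=0 B_ack=5050
After event 2: A_seq=5050 A_ack=0 B_seq=76 B_ack=5050

5050 0 76 5050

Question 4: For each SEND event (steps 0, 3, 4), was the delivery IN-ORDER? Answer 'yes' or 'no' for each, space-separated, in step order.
Step 0: SEND seq=5000 -> in-order
Step 3: SEND seq=76 -> out-of-order
Step 4: SEND seq=132 -> out-of-order

Answer: yes no no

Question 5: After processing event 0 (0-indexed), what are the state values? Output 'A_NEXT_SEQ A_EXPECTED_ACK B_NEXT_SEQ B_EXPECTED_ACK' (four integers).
After event 0: A_seq=5050 A_ack=0 B_seq=0 B_ack=5050

5050 0 0 5050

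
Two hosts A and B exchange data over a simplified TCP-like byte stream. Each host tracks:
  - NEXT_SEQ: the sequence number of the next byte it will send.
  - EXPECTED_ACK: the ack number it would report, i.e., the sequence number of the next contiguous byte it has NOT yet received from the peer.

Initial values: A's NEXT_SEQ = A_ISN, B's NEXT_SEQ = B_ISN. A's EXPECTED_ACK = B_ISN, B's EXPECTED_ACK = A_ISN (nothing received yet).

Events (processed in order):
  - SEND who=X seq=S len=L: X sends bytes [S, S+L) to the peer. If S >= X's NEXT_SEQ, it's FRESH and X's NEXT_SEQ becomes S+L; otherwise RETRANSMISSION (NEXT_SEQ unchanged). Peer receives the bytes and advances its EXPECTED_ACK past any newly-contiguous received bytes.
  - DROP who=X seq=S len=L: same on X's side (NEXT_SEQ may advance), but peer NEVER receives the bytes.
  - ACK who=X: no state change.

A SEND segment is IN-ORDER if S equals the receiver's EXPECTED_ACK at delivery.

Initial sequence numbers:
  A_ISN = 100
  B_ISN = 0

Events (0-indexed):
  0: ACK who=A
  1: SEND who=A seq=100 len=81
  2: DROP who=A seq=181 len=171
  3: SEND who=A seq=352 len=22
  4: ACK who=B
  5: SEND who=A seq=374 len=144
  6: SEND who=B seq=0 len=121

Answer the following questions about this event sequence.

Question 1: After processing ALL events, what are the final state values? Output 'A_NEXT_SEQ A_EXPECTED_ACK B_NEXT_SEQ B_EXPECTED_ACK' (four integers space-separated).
Answer: 518 121 121 181

Derivation:
After event 0: A_seq=100 A_ack=0 B_seq=0 B_ack=100
After event 1: A_seq=181 A_ack=0 B_seq=0 B_ack=181
After event 2: A_seq=352 A_ack=0 B_seq=0 B_ack=181
After event 3: A_seq=374 A_ack=0 B_seq=0 B_ack=181
After event 4: A_seq=374 A_ack=0 B_seq=0 B_ack=181
After event 5: A_seq=518 A_ack=0 B_seq=0 B_ack=181
After event 6: A_seq=518 A_ack=121 B_seq=121 B_ack=181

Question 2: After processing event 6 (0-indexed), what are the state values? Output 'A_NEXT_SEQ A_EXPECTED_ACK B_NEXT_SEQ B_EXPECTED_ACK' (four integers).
After event 0: A_seq=100 A_ack=0 B_seq=0 B_ack=100
After event 1: A_seq=181 A_ack=0 B_seq=0 B_ack=181
After event 2: A_seq=352 A_ack=0 B_seq=0 B_ack=181
After event 3: A_seq=374 A_ack=0 B_seq=0 B_ack=181
After event 4: A_seq=374 A_ack=0 B_seq=0 B_ack=181
After event 5: A_seq=518 A_ack=0 B_seq=0 B_ack=181
After event 6: A_seq=518 A_ack=121 B_seq=121 B_ack=181

518 121 121 181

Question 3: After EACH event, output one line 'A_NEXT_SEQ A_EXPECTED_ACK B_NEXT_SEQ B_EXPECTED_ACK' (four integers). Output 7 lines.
100 0 0 100
181 0 0 181
352 0 0 181
374 0 0 181
374 0 0 181
518 0 0 181
518 121 121 181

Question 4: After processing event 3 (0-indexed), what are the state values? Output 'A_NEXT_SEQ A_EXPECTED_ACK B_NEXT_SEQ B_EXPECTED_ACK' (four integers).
After event 0: A_seq=100 A_ack=0 B_seq=0 B_ack=100
After event 1: A_seq=181 A_ack=0 B_seq=0 B_ack=181
After event 2: A_seq=352 A_ack=0 B_seq=0 B_ack=181
After event 3: A_seq=374 A_ack=0 B_seq=0 B_ack=181

374 0 0 181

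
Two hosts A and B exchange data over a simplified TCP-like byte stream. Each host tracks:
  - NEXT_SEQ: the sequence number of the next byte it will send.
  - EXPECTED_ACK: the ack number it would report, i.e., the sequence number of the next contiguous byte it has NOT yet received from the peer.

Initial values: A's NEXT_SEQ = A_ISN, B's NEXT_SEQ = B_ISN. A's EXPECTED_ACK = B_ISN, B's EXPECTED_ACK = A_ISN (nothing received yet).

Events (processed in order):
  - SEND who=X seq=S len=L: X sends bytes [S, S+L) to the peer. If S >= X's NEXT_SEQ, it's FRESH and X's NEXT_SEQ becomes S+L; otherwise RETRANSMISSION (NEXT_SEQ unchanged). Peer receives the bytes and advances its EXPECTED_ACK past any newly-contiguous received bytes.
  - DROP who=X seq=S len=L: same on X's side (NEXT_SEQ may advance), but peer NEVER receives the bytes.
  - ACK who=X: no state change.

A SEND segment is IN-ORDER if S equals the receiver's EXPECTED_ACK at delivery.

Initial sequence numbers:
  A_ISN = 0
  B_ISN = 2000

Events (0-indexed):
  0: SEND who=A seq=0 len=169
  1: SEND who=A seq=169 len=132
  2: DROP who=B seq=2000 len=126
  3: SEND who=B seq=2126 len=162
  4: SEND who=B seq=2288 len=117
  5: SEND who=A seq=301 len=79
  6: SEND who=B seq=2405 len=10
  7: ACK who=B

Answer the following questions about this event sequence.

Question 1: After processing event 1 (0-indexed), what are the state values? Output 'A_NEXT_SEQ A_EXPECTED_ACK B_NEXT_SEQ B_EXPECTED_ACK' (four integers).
After event 0: A_seq=169 A_ack=2000 B_seq=2000 B_ack=169
After event 1: A_seq=301 A_ack=2000 B_seq=2000 B_ack=301

301 2000 2000 301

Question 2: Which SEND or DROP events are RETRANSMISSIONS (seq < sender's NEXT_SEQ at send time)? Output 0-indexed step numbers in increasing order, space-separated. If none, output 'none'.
Answer: none

Derivation:
Step 0: SEND seq=0 -> fresh
Step 1: SEND seq=169 -> fresh
Step 2: DROP seq=2000 -> fresh
Step 3: SEND seq=2126 -> fresh
Step 4: SEND seq=2288 -> fresh
Step 5: SEND seq=301 -> fresh
Step 6: SEND seq=2405 -> fresh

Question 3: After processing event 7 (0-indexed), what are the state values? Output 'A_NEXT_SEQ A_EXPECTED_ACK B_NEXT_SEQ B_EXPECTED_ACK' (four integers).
After event 0: A_seq=169 A_ack=2000 B_seq=2000 B_ack=169
After event 1: A_seq=301 A_ack=2000 B_seq=2000 B_ack=301
After event 2: A_seq=301 A_ack=2000 B_seq=2126 B_ack=301
After event 3: A_seq=301 A_ack=2000 B_seq=2288 B_ack=301
After event 4: A_seq=301 A_ack=2000 B_seq=2405 B_ack=301
After event 5: A_seq=380 A_ack=2000 B_seq=2405 B_ack=380
After event 6: A_seq=380 A_ack=2000 B_seq=2415 B_ack=380
After event 7: A_seq=380 A_ack=2000 B_seq=2415 B_ack=380

380 2000 2415 380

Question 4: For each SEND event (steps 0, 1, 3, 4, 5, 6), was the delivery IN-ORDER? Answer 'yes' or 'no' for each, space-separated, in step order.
Answer: yes yes no no yes no

Derivation:
Step 0: SEND seq=0 -> in-order
Step 1: SEND seq=169 -> in-order
Step 3: SEND seq=2126 -> out-of-order
Step 4: SEND seq=2288 -> out-of-order
Step 5: SEND seq=301 -> in-order
Step 6: SEND seq=2405 -> out-of-order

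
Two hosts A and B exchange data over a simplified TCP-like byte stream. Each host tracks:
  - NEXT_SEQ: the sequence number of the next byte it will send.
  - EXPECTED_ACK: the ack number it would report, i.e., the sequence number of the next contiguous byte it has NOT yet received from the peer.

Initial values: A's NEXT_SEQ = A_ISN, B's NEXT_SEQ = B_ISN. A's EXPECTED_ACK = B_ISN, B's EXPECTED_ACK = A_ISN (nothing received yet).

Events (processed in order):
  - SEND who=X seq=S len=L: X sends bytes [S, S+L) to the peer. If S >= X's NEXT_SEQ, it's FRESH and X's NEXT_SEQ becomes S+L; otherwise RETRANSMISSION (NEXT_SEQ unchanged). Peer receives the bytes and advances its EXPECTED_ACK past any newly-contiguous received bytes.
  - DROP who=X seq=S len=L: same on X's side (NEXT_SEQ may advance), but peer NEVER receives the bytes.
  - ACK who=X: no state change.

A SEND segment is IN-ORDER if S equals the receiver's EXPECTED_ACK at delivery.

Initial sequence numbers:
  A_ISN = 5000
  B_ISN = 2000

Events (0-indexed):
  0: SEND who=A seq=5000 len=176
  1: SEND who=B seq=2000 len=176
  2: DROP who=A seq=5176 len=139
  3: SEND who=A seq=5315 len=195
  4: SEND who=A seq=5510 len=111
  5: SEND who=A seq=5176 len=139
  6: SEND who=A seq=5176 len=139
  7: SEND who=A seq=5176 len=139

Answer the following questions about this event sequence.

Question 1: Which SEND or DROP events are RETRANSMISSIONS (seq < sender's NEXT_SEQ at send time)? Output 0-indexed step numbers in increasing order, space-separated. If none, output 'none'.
Answer: 5 6 7

Derivation:
Step 0: SEND seq=5000 -> fresh
Step 1: SEND seq=2000 -> fresh
Step 2: DROP seq=5176 -> fresh
Step 3: SEND seq=5315 -> fresh
Step 4: SEND seq=5510 -> fresh
Step 5: SEND seq=5176 -> retransmit
Step 6: SEND seq=5176 -> retransmit
Step 7: SEND seq=5176 -> retransmit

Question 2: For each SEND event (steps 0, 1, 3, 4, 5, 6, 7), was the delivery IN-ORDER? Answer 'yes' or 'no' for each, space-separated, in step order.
Step 0: SEND seq=5000 -> in-order
Step 1: SEND seq=2000 -> in-order
Step 3: SEND seq=5315 -> out-of-order
Step 4: SEND seq=5510 -> out-of-order
Step 5: SEND seq=5176 -> in-order
Step 6: SEND seq=5176 -> out-of-order
Step 7: SEND seq=5176 -> out-of-order

Answer: yes yes no no yes no no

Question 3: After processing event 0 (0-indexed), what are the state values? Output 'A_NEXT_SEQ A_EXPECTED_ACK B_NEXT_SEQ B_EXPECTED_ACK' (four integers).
After event 0: A_seq=5176 A_ack=2000 B_seq=2000 B_ack=5176

5176 2000 2000 5176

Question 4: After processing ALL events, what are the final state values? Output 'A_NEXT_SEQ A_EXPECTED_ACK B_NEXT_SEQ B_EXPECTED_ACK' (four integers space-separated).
Answer: 5621 2176 2176 5621

Derivation:
After event 0: A_seq=5176 A_ack=2000 B_seq=2000 B_ack=5176
After event 1: A_seq=5176 A_ack=2176 B_seq=2176 B_ack=5176
After event 2: A_seq=5315 A_ack=2176 B_seq=2176 B_ack=5176
After event 3: A_seq=5510 A_ack=2176 B_seq=2176 B_ack=5176
After event 4: A_seq=5621 A_ack=2176 B_seq=2176 B_ack=5176
After event 5: A_seq=5621 A_ack=2176 B_seq=2176 B_ack=5621
After event 6: A_seq=5621 A_ack=2176 B_seq=2176 B_ack=5621
After event 7: A_seq=5621 A_ack=2176 B_seq=2176 B_ack=5621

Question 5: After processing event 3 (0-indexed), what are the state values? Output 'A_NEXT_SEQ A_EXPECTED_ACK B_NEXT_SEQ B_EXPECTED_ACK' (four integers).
After event 0: A_seq=5176 A_ack=2000 B_seq=2000 B_ack=5176
After event 1: A_seq=5176 A_ack=2176 B_seq=2176 B_ack=5176
After event 2: A_seq=5315 A_ack=2176 B_seq=2176 B_ack=5176
After event 3: A_seq=5510 A_ack=2176 B_seq=2176 B_ack=5176

5510 2176 2176 5176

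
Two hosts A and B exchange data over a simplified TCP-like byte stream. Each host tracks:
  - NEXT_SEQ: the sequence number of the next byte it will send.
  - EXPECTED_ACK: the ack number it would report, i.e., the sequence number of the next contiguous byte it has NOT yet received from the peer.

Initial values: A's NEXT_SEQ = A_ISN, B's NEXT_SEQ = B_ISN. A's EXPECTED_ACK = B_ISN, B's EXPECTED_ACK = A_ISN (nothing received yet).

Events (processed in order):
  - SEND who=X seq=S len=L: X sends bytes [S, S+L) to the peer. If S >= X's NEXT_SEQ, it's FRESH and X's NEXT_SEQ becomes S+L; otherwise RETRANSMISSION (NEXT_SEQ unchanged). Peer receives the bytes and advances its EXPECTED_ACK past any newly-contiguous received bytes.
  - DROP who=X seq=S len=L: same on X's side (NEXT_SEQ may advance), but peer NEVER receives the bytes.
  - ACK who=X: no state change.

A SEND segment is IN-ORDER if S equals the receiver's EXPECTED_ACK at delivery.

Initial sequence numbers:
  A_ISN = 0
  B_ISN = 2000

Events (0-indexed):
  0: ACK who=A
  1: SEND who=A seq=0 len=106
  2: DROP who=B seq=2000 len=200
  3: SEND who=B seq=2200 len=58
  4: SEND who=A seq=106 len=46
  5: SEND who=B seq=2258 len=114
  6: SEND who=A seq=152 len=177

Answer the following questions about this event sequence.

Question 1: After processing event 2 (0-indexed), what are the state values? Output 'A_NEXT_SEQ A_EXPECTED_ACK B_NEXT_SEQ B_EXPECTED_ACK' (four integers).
After event 0: A_seq=0 A_ack=2000 B_seq=2000 B_ack=0
After event 1: A_seq=106 A_ack=2000 B_seq=2000 B_ack=106
After event 2: A_seq=106 A_ack=2000 B_seq=2200 B_ack=106

106 2000 2200 106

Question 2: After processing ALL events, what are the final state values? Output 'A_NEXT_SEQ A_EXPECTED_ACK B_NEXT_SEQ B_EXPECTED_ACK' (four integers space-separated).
Answer: 329 2000 2372 329

Derivation:
After event 0: A_seq=0 A_ack=2000 B_seq=2000 B_ack=0
After event 1: A_seq=106 A_ack=2000 B_seq=2000 B_ack=106
After event 2: A_seq=106 A_ack=2000 B_seq=2200 B_ack=106
After event 3: A_seq=106 A_ack=2000 B_seq=2258 B_ack=106
After event 4: A_seq=152 A_ack=2000 B_seq=2258 B_ack=152
After event 5: A_seq=152 A_ack=2000 B_seq=2372 B_ack=152
After event 6: A_seq=329 A_ack=2000 B_seq=2372 B_ack=329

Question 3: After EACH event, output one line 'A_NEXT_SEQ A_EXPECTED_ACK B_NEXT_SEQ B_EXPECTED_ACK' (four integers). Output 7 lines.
0 2000 2000 0
106 2000 2000 106
106 2000 2200 106
106 2000 2258 106
152 2000 2258 152
152 2000 2372 152
329 2000 2372 329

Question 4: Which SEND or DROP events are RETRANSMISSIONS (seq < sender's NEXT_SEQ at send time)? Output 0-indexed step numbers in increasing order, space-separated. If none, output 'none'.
Step 1: SEND seq=0 -> fresh
Step 2: DROP seq=2000 -> fresh
Step 3: SEND seq=2200 -> fresh
Step 4: SEND seq=106 -> fresh
Step 5: SEND seq=2258 -> fresh
Step 6: SEND seq=152 -> fresh

Answer: none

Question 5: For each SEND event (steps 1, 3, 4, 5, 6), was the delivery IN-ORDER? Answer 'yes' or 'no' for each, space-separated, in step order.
Answer: yes no yes no yes

Derivation:
Step 1: SEND seq=0 -> in-order
Step 3: SEND seq=2200 -> out-of-order
Step 4: SEND seq=106 -> in-order
Step 5: SEND seq=2258 -> out-of-order
Step 6: SEND seq=152 -> in-order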